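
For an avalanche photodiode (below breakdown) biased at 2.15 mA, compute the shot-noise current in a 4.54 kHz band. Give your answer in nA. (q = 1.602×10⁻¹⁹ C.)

I_n = √(2qI·B)
2qI·B = 2 × 1.602×10⁻¹⁹ × 2.15×10⁻³ × 4.54×10³ = 3.13×10⁻¹⁸ A²
I_n = √(3.13×10⁻¹⁸) = 1.77×10⁻⁹ A = 1.77 nA

1.77 nA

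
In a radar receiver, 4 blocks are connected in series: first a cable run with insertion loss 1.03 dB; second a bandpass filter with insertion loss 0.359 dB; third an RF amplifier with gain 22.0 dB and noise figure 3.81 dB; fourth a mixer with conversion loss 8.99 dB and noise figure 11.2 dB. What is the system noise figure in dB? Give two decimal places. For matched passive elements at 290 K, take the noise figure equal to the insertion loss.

5.34 dB

Convert to linear (a loss of L dB is a gain of −L dB): F_i = 10^(NF_i/10), G_i = 10^(G_i,dB/10)
  Stage 1: F_1 = 10^(1.03/10) = 1.268, G_1 = 10^(−1.03/10) = 0.7889
  Stage 2: F_2 = 10^(0.359/10) = 1.086, G_2 = 10^(−0.359/10) = 0.9207
  Stage 3: F_3 = 10^(3.81/10) = 2.404, G_3 = 10^(22.0/10) = 158.5
  Stage 4: F_4 = 10^(11.2/10) = 13.18, G_4 = 10^(−8.99/10) = 0.1262
Friis cascade:
  F = 1.268 + (1.086 − 1)/0.7889 + (2.404 − 1)/0.7263 + (13.18 − 1)/115.1 = 3.416
NF = 10 log₁₀(3.416) = 5.34 dB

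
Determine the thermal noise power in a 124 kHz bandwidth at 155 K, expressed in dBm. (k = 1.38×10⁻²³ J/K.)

−125.8 dBm

P_n = kTB = 1.38×10⁻²³ × 155 × 1.24×10⁵ = 2.65×10⁻¹⁶ W
In dBm: 10 log₁₀(2.65×10⁻¹⁶ / 10⁻³) = −125.8 dBm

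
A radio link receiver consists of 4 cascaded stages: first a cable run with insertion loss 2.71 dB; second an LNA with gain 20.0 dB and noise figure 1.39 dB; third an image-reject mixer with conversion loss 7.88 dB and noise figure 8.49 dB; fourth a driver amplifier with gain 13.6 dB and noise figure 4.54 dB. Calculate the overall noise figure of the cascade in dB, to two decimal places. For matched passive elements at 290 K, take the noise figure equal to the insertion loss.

4.62 dB

Convert to linear (a loss of L dB is a gain of −L dB): F_i = 10^(NF_i/10), G_i = 10^(G_i,dB/10)
  Stage 1: F_1 = 10^(2.71/10) = 1.866, G_1 = 10^(−2.71/10) = 0.5358
  Stage 2: F_2 = 10^(1.39/10) = 1.377, G_2 = 10^(20.0/10) = 100.0
  Stage 3: F_3 = 10^(8.49/10) = 7.063, G_3 = 10^(−7.88/10) = 0.1629
  Stage 4: F_4 = 10^(4.54/10) = 2.844, G_4 = 10^(13.6/10) = 22.91
Friis cascade:
  F = 1.866 + (1.377 − 1)/0.5358 + (7.063 − 1)/53.58 + (2.844 − 1)/8.730 = 2.895
NF = 10 log₁₀(2.895) = 4.62 dB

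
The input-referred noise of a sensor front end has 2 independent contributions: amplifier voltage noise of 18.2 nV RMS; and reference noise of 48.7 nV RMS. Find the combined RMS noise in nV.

52.0 nV

Uncorrelated sources add in power (mean-square): V_tot = √(ΣV_i²)
V_tot = √[(1.82×10⁻⁸)² + (4.87×10⁻⁸)²] = 5.20×10⁻⁸ V = 52.0 nV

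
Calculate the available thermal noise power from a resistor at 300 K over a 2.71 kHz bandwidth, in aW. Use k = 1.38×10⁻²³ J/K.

11.2 aW

P_n = kTB = 1.38×10⁻²³ × 300 × 2.71×10³ = 1.12×10⁻¹⁷ W = 11.2 aW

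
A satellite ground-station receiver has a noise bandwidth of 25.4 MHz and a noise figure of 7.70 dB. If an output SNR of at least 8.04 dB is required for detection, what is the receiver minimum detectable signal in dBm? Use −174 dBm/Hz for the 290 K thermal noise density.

−84.2 dBm

Sensitivity = −174 + 10 log₁₀(B) + NF + SNR_min
= −174 + 74.05 + 7.70 + 8.04
= −84.21 dBm → −84.2 dBm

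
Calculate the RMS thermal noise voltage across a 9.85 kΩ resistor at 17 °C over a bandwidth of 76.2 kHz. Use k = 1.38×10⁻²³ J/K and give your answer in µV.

3.47 µV

T = 17 °C + 273.15 = 290.15 K
V_n = √(4kTRB)
4kTRB = 4 × 1.38×10⁻²³ × 290.15 × 9.85×10³ × 7.62×10⁴ = 1.20×10⁻¹¹ V²
V_n = √(1.20×10⁻¹¹) = 3.47×10⁻⁶ V = 3.47 µV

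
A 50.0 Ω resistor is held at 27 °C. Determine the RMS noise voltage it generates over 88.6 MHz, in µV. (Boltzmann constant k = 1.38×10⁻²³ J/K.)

T = 27 °C + 273.15 = 300.15 K
V_n = √(4kTRB)
4kTRB = 4 × 1.38×10⁻²³ × 300.15 × 5.00×10¹ × 8.86×10⁷ = 7.34×10⁻¹¹ V²
V_n = √(7.34×10⁻¹¹) = 8.57×10⁻⁶ V = 8.57 µV

8.57 µV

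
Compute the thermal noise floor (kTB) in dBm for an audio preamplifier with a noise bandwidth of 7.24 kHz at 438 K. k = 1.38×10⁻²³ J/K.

P_n = kTB = 1.38×10⁻²³ × 438 × 7.24×10³ = 4.38×10⁻¹⁷ W
In dBm: 10 log₁₀(4.38×10⁻¹⁷ / 10⁻³) = −133.6 dBm

−133.6 dBm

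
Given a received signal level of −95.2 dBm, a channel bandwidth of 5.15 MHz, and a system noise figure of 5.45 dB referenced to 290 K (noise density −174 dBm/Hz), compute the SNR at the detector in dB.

6.2 dB

Noise floor: N = −174 + 10 log₁₀(B) + NF
10 log₁₀(5.15×10⁶) = 67.12 dB
N = −174 + 67.12 + 5.45 = −101.43 dBm
SNR = P_sig − N = −95.2 − (−101.43) = 6.23 dB → 6.2 dB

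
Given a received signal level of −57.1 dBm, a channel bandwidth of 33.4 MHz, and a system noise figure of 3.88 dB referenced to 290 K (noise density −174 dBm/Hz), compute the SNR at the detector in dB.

37.8 dB

Noise floor: N = −174 + 10 log₁₀(B) + NF
10 log₁₀(3.34×10⁷) = 75.24 dB
N = −174 + 75.24 + 3.88 = −94.88 dBm
SNR = P_sig − N = −57.1 − (−94.88) = 37.78 dB → 37.8 dB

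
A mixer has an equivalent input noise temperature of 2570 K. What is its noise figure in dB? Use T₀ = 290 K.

F = 1 + T_e/T₀ = 1 + 2570/290 = 9.86207
NF = 10 log₁₀(9.86207) = 9.94 dB

9.94 dB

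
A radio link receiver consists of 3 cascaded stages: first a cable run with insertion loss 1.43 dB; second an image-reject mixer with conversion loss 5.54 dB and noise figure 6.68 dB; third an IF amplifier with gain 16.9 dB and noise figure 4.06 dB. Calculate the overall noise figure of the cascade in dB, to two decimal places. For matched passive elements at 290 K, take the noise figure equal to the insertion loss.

Convert to linear (a loss of L dB is a gain of −L dB): F_i = 10^(NF_i/10), G_i = 10^(G_i,dB/10)
  Stage 1: F_1 = 10^(1.43/10) = 1.390, G_1 = 10^(−1.43/10) = 0.7194
  Stage 2: F_2 = 10^(6.68/10) = 4.656, G_2 = 10^(−5.54/10) = 0.2793
  Stage 3: F_3 = 10^(4.06/10) = 2.547, G_3 = 10^(16.9/10) = 48.98
Friis cascade:
  F = 1.390 + (4.656 − 1)/0.7194 + (2.547 − 1)/0.2009 = 14.17
NF = 10 log₁₀(14.17) = 11.51 dB

11.51 dB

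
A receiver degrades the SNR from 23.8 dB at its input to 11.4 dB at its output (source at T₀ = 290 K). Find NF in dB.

NF (dB) = SNR_in(dB) − SNR_out(dB) when the source is at T₀
NF = 23.8 − 11.4 = 12.4 dB

12.4 dB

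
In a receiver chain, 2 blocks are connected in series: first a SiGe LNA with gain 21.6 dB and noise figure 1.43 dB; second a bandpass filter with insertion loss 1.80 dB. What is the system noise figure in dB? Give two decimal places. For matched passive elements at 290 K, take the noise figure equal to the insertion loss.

1.44 dB

Convert to linear (a loss of L dB is a gain of −L dB): F_i = 10^(NF_i/10), G_i = 10^(G_i,dB/10)
  Stage 1: F_1 = 10^(1.43/10) = 1.390, G_1 = 10^(21.6/10) = 144.5
  Stage 2: F_2 = 10^(1.80/10) = 1.514, G_2 = 10^(−1.80/10) = 0.6607
Friis cascade:
  F = 1.390 + (1.514 − 1)/144.5 = 1.394
NF = 10 log₁₀(1.394) = 1.44 dB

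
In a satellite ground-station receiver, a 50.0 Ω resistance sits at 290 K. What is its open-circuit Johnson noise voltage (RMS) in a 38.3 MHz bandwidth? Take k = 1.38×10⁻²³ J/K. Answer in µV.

V_n = √(4kTRB)
4kTRB = 4 × 1.38×10⁻²³ × 290 × 5.00×10¹ × 3.83×10⁷ = 3.07×10⁻¹¹ V²
V_n = √(3.07×10⁻¹¹) = 5.54×10⁻⁶ V = 5.54 µV

5.54 µV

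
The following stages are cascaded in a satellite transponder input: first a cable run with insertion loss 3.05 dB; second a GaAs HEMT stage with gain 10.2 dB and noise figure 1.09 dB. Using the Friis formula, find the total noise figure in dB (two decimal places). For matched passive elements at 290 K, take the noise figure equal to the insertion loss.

4.14 dB

Convert to linear (a loss of L dB is a gain of −L dB): F_i = 10^(NF_i/10), G_i = 10^(G_i,dB/10)
  Stage 1: F_1 = 10^(3.05/10) = 2.018, G_1 = 10^(−3.05/10) = 0.4955
  Stage 2: F_2 = 10^(1.09/10) = 1.285, G_2 = 10^(10.2/10) = 10.47
Friis cascade:
  F = 2.018 + (1.285 − 1)/0.4955 = 2.594
NF = 10 log₁₀(2.594) = 4.14 dB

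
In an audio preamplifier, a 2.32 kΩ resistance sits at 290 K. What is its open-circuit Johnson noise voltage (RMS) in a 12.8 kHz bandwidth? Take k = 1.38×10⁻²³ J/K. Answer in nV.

V_n = √(4kTRB)
4kTRB = 4 × 1.38×10⁻²³ × 290 × 2.32×10³ × 1.28×10⁴ = 4.75×10⁻¹³ V²
V_n = √(4.75×10⁻¹³) = 6.89×10⁻⁷ V = 689 nV

689 nV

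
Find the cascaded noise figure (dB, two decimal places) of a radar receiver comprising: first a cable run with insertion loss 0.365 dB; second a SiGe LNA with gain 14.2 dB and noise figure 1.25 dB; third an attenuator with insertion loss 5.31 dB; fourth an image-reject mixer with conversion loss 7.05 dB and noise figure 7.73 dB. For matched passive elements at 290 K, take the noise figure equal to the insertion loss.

3.51 dB

Convert to linear (a loss of L dB is a gain of −L dB): F_i = 10^(NF_i/10), G_i = 10^(G_i,dB/10)
  Stage 1: F_1 = 10^(0.365/10) = 1.088, G_1 = 10^(−0.365/10) = 0.9194
  Stage 2: F_2 = 10^(1.25/10) = 1.334, G_2 = 10^(14.2/10) = 26.30
  Stage 3: F_3 = 10^(5.31/10) = 3.396, G_3 = 10^(−5.31/10) = 0.2944
  Stage 4: F_4 = 10^(7.73/10) = 5.929, G_4 = 10^(−7.05/10) = 0.1972
Friis cascade:
  F = 1.088 + (1.334 − 1)/0.9194 + (3.396 − 1)/24.18 + (5.929 − 1)/7.120 = 2.242
NF = 10 log₁₀(2.242) = 3.51 dB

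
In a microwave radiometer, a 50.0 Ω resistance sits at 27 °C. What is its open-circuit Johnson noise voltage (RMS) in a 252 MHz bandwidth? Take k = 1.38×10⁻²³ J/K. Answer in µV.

T = 27 °C + 273.15 = 300.15 K
V_n = √(4kTRB)
4kTRB = 4 × 1.38×10⁻²³ × 300.15 × 5.00×10¹ × 2.52×10⁸ = 2.09×10⁻¹⁰ V²
V_n = √(2.09×10⁻¹⁰) = 1.44×10⁻⁵ V = 14.4 µV

14.4 µV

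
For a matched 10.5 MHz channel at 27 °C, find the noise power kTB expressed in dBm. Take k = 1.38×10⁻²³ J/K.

T = 27 °C + 273.15 = 300.15 K
P_n = kTB = 1.38×10⁻²³ × 300.15 × 1.05×10⁷ = 4.35×10⁻¹⁴ W
In dBm: 10 log₁₀(4.35×10⁻¹⁴ / 10⁻³) = −103.6 dBm

−103.6 dBm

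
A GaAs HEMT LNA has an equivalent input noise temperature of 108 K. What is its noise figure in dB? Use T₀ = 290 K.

1.37 dB

F = 1 + T_e/T₀ = 1 + 108/290 = 1.37241
NF = 10 log₁₀(1.37241) = 1.37 dB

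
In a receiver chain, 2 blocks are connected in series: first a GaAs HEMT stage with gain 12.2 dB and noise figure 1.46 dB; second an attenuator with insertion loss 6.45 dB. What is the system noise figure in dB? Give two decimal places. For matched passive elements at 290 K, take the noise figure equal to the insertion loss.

2.06 dB

Convert to linear (a loss of L dB is a gain of −L dB): F_i = 10^(NF_i/10), G_i = 10^(G_i,dB/10)
  Stage 1: F_1 = 10^(1.46/10) = 1.400, G_1 = 10^(12.2/10) = 16.60
  Stage 2: F_2 = 10^(6.45/10) = 4.416, G_2 = 10^(−6.45/10) = 0.2265
Friis cascade:
  F = 1.400 + (4.416 − 1)/16.60 = 1.605
NF = 10 log₁₀(1.605) = 2.06 dB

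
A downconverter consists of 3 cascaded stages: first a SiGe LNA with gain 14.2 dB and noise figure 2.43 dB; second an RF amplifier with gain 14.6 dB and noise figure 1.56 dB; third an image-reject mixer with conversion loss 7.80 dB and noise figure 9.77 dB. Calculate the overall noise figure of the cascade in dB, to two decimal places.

2.50 dB

Convert to linear (a loss of L dB is a gain of −L dB): F_i = 10^(NF_i/10), G_i = 10^(G_i,dB/10)
  Stage 1: F_1 = 10^(2.43/10) = 1.750, G_1 = 10^(14.2/10) = 26.30
  Stage 2: F_2 = 10^(1.56/10) = 1.432, G_2 = 10^(14.6/10) = 28.84
  Stage 3: F_3 = 10^(9.77/10) = 9.484, G_3 = 10^(−7.80/10) = 0.1660
Friis cascade:
  F = 1.750 + (1.432 − 1)/26.30 + (9.484 − 1)/758.6 = 1.777
NF = 10 log₁₀(1.777) = 2.50 dB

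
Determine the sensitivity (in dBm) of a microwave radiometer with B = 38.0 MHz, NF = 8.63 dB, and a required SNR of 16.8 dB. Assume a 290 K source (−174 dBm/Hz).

−72.8 dBm

Sensitivity = −174 + 10 log₁₀(B) + NF + SNR_min
= −174 + 75.8 + 8.63 + 16.8
= −72.77 dBm → −72.8 dBm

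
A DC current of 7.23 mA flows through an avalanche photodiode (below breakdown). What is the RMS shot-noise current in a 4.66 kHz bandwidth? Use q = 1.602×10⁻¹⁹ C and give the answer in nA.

I_n = √(2qI·B)
2qI·B = 2 × 1.602×10⁻¹⁹ × 7.23×10⁻³ × 4.66×10³ = 1.08×10⁻¹⁷ A²
I_n = √(1.08×10⁻¹⁷) = 3.29×10⁻⁹ A = 3.29 nA

3.29 nA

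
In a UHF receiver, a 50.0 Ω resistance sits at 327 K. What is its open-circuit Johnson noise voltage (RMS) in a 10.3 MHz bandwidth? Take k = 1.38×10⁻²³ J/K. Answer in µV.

V_n = √(4kTRB)
4kTRB = 4 × 1.38×10⁻²³ × 327 × 5.00×10¹ × 1.03×10⁷ = 9.30×10⁻¹² V²
V_n = √(9.30×10⁻¹²) = 3.05×10⁻⁶ V = 3.05 µV

3.05 µV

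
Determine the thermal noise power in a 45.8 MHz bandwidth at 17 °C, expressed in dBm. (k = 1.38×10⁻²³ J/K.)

T = 17 °C + 273.15 = 290.15 K
P_n = kTB = 1.38×10⁻²³ × 290.15 × 4.58×10⁷ = 1.83×10⁻¹³ W
In dBm: 10 log₁₀(1.83×10⁻¹³ / 10⁻³) = −97.4 dBm

−97.4 dBm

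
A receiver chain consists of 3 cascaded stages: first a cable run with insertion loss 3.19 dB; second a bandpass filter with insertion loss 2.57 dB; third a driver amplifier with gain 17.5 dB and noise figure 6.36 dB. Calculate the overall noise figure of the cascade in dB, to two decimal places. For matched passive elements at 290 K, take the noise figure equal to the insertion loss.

Convert to linear (a loss of L dB is a gain of −L dB): F_i = 10^(NF_i/10), G_i = 10^(G_i,dB/10)
  Stage 1: F_1 = 10^(3.19/10) = 2.084, G_1 = 10^(−3.19/10) = 0.4797
  Stage 2: F_2 = 10^(2.57/10) = 1.807, G_2 = 10^(−2.57/10) = 0.5534
  Stage 3: F_3 = 10^(6.36/10) = 4.325, G_3 = 10^(17.5/10) = 56.23
Friis cascade:
  F = 2.084 + (1.807 − 1)/0.4797 + (4.325 − 1)/0.2655 = 16.29
NF = 10 log₁₀(16.29) = 12.12 dB

12.12 dB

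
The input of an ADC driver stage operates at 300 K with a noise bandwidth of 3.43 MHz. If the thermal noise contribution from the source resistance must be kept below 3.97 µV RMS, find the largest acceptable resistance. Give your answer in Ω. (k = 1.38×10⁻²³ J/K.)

Johnson–Nyquist: V_n = √(4kTRB) ⇒ R = V_n² / (4kTB)
4kTB = 4 × 1.38×10⁻²³ × 300 × 3.43×10⁶ = 5.68×10⁻¹⁴
R = (3.97×10⁻⁶)² / 5.68×10⁻¹⁴ = 2.77×10² Ω = 277 Ω

277 Ω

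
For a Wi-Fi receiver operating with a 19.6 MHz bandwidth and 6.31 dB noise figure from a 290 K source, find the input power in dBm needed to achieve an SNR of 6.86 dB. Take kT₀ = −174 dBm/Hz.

−87.9 dBm

Sensitivity = −174 + 10 log₁₀(B) + NF + SNR_min
= −174 + 72.92 + 6.31 + 6.86
= −87.91 dBm → −87.9 dBm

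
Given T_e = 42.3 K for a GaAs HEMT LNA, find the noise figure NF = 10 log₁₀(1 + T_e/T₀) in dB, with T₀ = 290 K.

F = 1 + T_e/T₀ = 1 + 42.3/290 = 1.14586
NF = 10 log₁₀(1.14586) = 0.591 dB

0.591 dB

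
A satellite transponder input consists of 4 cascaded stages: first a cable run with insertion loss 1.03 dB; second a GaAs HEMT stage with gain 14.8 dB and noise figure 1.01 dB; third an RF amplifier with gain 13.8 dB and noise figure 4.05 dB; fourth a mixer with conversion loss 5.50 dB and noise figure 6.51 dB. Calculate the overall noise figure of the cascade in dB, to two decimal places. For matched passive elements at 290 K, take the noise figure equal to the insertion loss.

Convert to linear (a loss of L dB is a gain of −L dB): F_i = 10^(NF_i/10), G_i = 10^(G_i,dB/10)
  Stage 1: F_1 = 10^(1.03/10) = 1.268, G_1 = 10^(−1.03/10) = 0.7889
  Stage 2: F_2 = 10^(1.01/10) = 1.262, G_2 = 10^(14.8/10) = 30.20
  Stage 3: F_3 = 10^(4.05/10) = 2.541, G_3 = 10^(13.8/10) = 23.99
  Stage 4: F_4 = 10^(6.51/10) = 4.477, G_4 = 10^(−5.50/10) = 0.2818
Friis cascade:
  F = 1.268 + (1.262 − 1)/0.7889 + (2.541 − 1)/23.82 + (4.477 − 1)/571.5 = 1.670
NF = 10 log₁₀(1.670) = 2.23 dB

2.23 dB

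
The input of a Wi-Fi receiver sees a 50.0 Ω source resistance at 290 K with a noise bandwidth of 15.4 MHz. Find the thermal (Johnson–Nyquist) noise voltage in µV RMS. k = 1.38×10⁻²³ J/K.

3.51 µV

V_n = √(4kTRB)
4kTRB = 4 × 1.38×10⁻²³ × 290 × 5.00×10¹ × 1.54×10⁷ = 1.23×10⁻¹¹ V²
V_n = √(1.23×10⁻¹¹) = 3.51×10⁻⁶ V = 3.51 µV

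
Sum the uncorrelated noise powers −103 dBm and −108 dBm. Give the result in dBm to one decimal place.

Convert to linear, add, convert back:
P₁ = 5.01×10⁻¹⁴ W, P₂ = 1.58×10⁻¹⁴ W
P_tot = 6.60×10⁻¹⁴ W → 10 log₁₀(P_tot / 10⁻³) = −101.8 dBm

−101.8 dBm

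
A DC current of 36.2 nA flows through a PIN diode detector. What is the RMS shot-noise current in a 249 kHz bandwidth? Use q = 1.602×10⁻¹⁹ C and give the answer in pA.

I_n = √(2qI·B)
2qI·B = 2 × 1.602×10⁻¹⁹ × 3.62×10⁻⁸ × 2.49×10⁵ = 2.89×10⁻²¹ A²
I_n = √(2.89×10⁻²¹) = 5.37×10⁻¹¹ A = 53.7 pA

53.7 pA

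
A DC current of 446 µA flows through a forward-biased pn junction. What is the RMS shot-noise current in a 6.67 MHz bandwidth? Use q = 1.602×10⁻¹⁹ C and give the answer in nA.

30.9 nA

I_n = √(2qI·B)
2qI·B = 2 × 1.602×10⁻¹⁹ × 4.46×10⁻⁴ × 6.67×10⁶ = 9.53×10⁻¹⁶ A²
I_n = √(9.53×10⁻¹⁶) = 3.09×10⁻⁸ A = 30.9 nA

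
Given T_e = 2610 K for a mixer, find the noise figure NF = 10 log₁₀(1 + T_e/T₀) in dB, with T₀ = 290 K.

10.00 dB

F = 1 + T_e/T₀ = 1 + 2610/290 = 10
NF = 10 log₁₀(10) = 10.00 dB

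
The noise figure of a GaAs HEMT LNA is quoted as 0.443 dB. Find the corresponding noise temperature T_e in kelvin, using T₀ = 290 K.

31.1 K

F = 10^(0.443/10) = 1.10739
T_e = (F − 1)·T₀ = (1.10739 − 1) × 290 = 31.1 K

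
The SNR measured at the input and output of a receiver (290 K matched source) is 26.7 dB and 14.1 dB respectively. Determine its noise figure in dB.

NF (dB) = SNR_in(dB) − SNR_out(dB) when the source is at T₀
NF = 26.7 − 14.1 = 12.6 dB

12.6 dB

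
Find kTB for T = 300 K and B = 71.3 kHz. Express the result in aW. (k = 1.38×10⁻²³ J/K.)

295 aW

P_n = kTB = 1.38×10⁻²³ × 300 × 7.13×10⁴ = 2.95×10⁻¹⁶ W = 295 aW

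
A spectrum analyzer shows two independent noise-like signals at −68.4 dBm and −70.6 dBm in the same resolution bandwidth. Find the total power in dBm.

Convert to linear, add, convert back:
P₁ = 1.45×10⁻¹⁰ W, P₂ = 8.71×10⁻¹¹ W
P_tot = 2.32×10⁻¹⁰ W → 10 log₁₀(P_tot / 10⁻³) = −66.4 dBm

−66.4 dBm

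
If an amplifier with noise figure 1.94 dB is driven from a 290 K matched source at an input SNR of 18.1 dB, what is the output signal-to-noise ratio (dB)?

By definition F = SNR_in/SNR_out, so in dB: SNR_out = SNR_in − NF
SNR_out = 18.1 − 1.94 = 16.16 dB

16.16 dB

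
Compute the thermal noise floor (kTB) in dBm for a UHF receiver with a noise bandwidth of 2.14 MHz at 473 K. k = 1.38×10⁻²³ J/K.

P_n = kTB = 1.38×10⁻²³ × 473 × 2.14×10⁶ = 1.40×10⁻¹⁴ W
In dBm: 10 log₁₀(1.40×10⁻¹⁴ / 10⁻³) = −108.5 dBm

−108.5 dBm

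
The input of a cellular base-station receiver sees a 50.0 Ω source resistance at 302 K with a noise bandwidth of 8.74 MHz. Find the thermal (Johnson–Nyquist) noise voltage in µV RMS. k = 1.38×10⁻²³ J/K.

2.70 µV

V_n = √(4kTRB)
4kTRB = 4 × 1.38×10⁻²³ × 302 × 5.00×10¹ × 8.74×10⁶ = 7.28×10⁻¹² V²
V_n = √(7.28×10⁻¹²) = 2.70×10⁻⁶ V = 2.70 µV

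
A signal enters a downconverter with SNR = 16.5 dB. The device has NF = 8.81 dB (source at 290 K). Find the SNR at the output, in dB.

7.69 dB

By definition F = SNR_in/SNR_out, so in dB: SNR_out = SNR_in − NF
SNR_out = 16.5 − 8.81 = 7.69 dB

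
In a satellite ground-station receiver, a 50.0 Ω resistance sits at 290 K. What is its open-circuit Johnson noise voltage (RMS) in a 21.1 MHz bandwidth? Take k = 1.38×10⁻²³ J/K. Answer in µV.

4.11 µV

V_n = √(4kTRB)
4kTRB = 4 × 1.38×10⁻²³ × 290 × 5.00×10¹ × 2.11×10⁷ = 1.69×10⁻¹¹ V²
V_n = √(1.69×10⁻¹¹) = 4.11×10⁻⁶ V = 4.11 µV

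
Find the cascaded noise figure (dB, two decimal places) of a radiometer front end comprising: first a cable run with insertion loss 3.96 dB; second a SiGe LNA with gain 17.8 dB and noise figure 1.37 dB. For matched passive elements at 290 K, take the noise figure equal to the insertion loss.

5.33 dB

Convert to linear (a loss of L dB is a gain of −L dB): F_i = 10^(NF_i/10), G_i = 10^(G_i,dB/10)
  Stage 1: F_1 = 10^(3.96/10) = 2.489, G_1 = 10^(−3.96/10) = 0.4018
  Stage 2: F_2 = 10^(1.37/10) = 1.371, G_2 = 10^(17.8/10) = 60.26
Friis cascade:
  F = 2.489 + (1.371 − 1)/0.4018 = 3.412
NF = 10 log₁₀(3.412) = 5.33 dB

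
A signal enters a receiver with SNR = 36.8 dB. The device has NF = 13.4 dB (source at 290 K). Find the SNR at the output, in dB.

By definition F = SNR_in/SNR_out, so in dB: SNR_out = SNR_in − NF
SNR_out = 36.8 − 13.4 = 23.4 dB

23.4 dB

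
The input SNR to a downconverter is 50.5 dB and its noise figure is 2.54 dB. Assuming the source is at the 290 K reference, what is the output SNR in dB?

By definition F = SNR_in/SNR_out, so in dB: SNR_out = SNR_in − NF
SNR_out = 50.5 − 2.54 = 47.96 dB

47.96 dB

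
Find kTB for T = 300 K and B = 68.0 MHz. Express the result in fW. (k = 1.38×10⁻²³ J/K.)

P_n = kTB = 1.38×10⁻²³ × 300 × 6.80×10⁷ = 2.82×10⁻¹³ W = 282 fW

282 fW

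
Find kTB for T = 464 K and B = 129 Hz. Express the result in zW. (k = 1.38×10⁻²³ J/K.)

P_n = kTB = 1.38×10⁻²³ × 464 × 1.29×10² = 8.26×10⁻¹⁹ W = 826 zW

826 zW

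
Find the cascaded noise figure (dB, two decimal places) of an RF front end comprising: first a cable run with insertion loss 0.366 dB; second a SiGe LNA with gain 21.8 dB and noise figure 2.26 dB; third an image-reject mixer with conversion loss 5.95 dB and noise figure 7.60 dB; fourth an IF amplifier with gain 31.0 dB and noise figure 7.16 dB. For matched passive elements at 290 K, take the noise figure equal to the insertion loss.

Convert to linear (a loss of L dB is a gain of −L dB): F_i = 10^(NF_i/10), G_i = 10^(G_i,dB/10)
  Stage 1: F_1 = 10^(0.366/10) = 1.088, G_1 = 10^(−0.366/10) = 0.9192
  Stage 2: F_2 = 10^(2.26/10) = 1.683, G_2 = 10^(21.8/10) = 151.4
  Stage 3: F_3 = 10^(7.60/10) = 5.754, G_3 = 10^(−5.95/10) = 0.2541
  Stage 4: F_4 = 10^(7.16/10) = 5.200, G_4 = 10^(31.0/10) = 1259
Friis cascade:
  F = 1.088 + (1.683 − 1)/0.9192 + (5.754 − 1)/139.1 + (5.200 − 1)/35.35 = 1.984
NF = 10 log₁₀(1.984) = 2.97 dB

2.97 dB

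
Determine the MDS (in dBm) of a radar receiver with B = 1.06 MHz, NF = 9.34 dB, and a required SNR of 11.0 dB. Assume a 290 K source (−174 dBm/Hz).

Sensitivity = −174 + 10 log₁₀(B) + NF + SNR_min
= −174 + 60.25 + 9.34 + 11.0
= −93.41 dBm → −93.4 dBm

−93.4 dBm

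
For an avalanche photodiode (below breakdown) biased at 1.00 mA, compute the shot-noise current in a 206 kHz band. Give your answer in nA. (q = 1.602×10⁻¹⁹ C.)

I_n = √(2qI·B)
2qI·B = 2 × 1.602×10⁻¹⁹ × 1.00×10⁻³ × 2.06×10⁵ = 6.60×10⁻¹⁷ A²
I_n = √(6.60×10⁻¹⁷) = 8.12×10⁻⁹ A = 8.12 nA

8.12 nA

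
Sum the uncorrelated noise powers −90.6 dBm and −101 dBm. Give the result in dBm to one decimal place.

Convert to linear, add, convert back:
P₁ = 8.71×10⁻¹³ W, P₂ = 7.94×10⁻¹⁴ W
P_tot = 9.50×10⁻¹³ W → 10 log₁₀(P_tot / 10⁻³) = −90.2 dBm

−90.2 dBm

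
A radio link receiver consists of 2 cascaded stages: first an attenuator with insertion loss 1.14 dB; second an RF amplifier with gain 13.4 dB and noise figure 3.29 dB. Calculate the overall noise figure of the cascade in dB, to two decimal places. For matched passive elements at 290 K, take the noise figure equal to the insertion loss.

4.43 dB

Convert to linear (a loss of L dB is a gain of −L dB): F_i = 10^(NF_i/10), G_i = 10^(G_i,dB/10)
  Stage 1: F_1 = 10^(1.14/10) = 1.300, G_1 = 10^(−1.14/10) = 0.7691
  Stage 2: F_2 = 10^(3.29/10) = 2.133, G_2 = 10^(13.4/10) = 21.88
Friis cascade:
  F = 1.300 + (2.133 − 1)/0.7691 = 2.773
NF = 10 log₁₀(2.773) = 4.43 dB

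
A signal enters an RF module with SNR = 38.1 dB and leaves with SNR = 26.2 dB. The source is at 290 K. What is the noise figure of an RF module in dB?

11.9 dB

NF (dB) = SNR_in(dB) − SNR_out(dB) when the source is at T₀
NF = 38.1 − 26.2 = 11.9 dB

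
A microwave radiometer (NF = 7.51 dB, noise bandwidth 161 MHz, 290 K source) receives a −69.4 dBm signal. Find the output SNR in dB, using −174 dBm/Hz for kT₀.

Noise floor: N = −174 + 10 log₁₀(B) + NF
10 log₁₀(1.61×10⁸) = 82.07 dB
N = −174 + 82.07 + 7.51 = −84.42 dBm
SNR = P_sig − N = −69.4 − (−84.42) = 15.02 dB → 15.0 dB

15.0 dB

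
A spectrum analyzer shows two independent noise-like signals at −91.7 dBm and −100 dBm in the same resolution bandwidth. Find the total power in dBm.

−91.1 dBm

Convert to linear, add, convert back:
P₁ = 6.76×10⁻¹³ W, P₂ = 1.00×10⁻¹³ W
P_tot = 7.76×10⁻¹³ W → 10 log₁₀(P_tot / 10⁻³) = −91.1 dBm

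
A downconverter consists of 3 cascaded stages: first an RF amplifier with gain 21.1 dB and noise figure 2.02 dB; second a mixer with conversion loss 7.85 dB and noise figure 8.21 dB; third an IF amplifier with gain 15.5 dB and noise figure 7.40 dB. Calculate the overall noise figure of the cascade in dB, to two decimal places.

Convert to linear (a loss of L dB is a gain of −L dB): F_i = 10^(NF_i/10), G_i = 10^(G_i,dB/10)
  Stage 1: F_1 = 10^(2.02/10) = 1.592, G_1 = 10^(21.1/10) = 128.8
  Stage 2: F_2 = 10^(8.21/10) = 6.622, G_2 = 10^(−7.85/10) = 0.1641
  Stage 3: F_3 = 10^(7.40/10) = 5.495, G_3 = 10^(15.5/10) = 35.48
Friis cascade:
  F = 1.592 + (6.622 − 1)/128.8 + (5.495 − 1)/21.13 = 1.849
NF = 10 log₁₀(1.849) = 2.67 dB

2.67 dB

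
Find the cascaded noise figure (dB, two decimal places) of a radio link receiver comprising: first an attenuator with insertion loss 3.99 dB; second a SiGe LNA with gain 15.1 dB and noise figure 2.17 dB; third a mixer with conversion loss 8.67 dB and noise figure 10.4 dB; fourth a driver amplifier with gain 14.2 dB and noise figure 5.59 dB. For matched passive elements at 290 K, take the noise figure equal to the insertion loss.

8.06 dB

Convert to linear (a loss of L dB is a gain of −L dB): F_i = 10^(NF_i/10), G_i = 10^(G_i,dB/10)
  Stage 1: F_1 = 10^(3.99/10) = 2.506, G_1 = 10^(−3.99/10) = 0.3990
  Stage 2: F_2 = 10^(2.17/10) = 1.648, G_2 = 10^(15.1/10) = 32.36
  Stage 3: F_3 = 10^(10.4/10) = 10.96, G_3 = 10^(−8.67/10) = 0.1358
  Stage 4: F_4 = 10^(5.59/10) = 3.622, G_4 = 10^(14.2/10) = 26.30
Friis cascade:
  F = 2.506 + (1.648 − 1)/0.3990 + (10.96 − 1)/12.91 + (3.622 − 1)/1.754 = 6.397
NF = 10 log₁₀(6.397) = 8.06 dB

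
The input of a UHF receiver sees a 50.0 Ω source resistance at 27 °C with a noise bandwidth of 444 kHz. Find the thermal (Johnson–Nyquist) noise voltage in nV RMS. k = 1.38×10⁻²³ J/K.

606 nV

T = 27 °C + 273.15 = 300.15 K
V_n = √(4kTRB)
4kTRB = 4 × 1.38×10⁻²³ × 300.15 × 5.00×10¹ × 4.44×10⁵ = 3.68×10⁻¹³ V²
V_n = √(3.68×10⁻¹³) = 6.06×10⁻⁷ V = 606 nV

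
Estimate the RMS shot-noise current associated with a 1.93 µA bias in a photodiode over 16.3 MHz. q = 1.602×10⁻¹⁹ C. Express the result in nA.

I_n = √(2qI·B)
2qI·B = 2 × 1.602×10⁻¹⁹ × 1.93×10⁻⁶ × 1.63×10⁷ = 1.01×10⁻¹⁷ A²
I_n = √(1.01×10⁻¹⁷) = 3.17×10⁻⁹ A = 3.17 nA

3.17 nA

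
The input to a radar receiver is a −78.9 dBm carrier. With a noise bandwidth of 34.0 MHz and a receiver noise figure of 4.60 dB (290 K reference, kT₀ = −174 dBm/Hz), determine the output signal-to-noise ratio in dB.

Noise floor: N = −174 + 10 log₁₀(B) + NF
10 log₁₀(3.40×10⁷) = 75.31 dB
N = −174 + 75.31 + 4.60 = −94.09 dBm
SNR = P_sig − N = −78.9 − (−94.09) = 15.19 dB → 15.2 dB

15.2 dB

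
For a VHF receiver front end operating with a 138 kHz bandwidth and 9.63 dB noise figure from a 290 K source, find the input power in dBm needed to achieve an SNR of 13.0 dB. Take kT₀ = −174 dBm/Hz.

−100.0 dBm

Sensitivity = −174 + 10 log₁₀(B) + NF + SNR_min
= −174 + 51.4 + 9.63 + 13.0
= −99.97 dBm → −100.0 dBm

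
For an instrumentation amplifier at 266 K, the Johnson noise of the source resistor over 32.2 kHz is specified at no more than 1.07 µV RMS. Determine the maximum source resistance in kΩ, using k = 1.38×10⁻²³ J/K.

2.42 kΩ

Johnson–Nyquist: V_n = √(4kTRB) ⇒ R = V_n² / (4kTB)
4kTB = 4 × 1.38×10⁻²³ × 266 × 3.22×10⁴ = 4.73×10⁻¹⁶
R = (1.07×10⁻⁶)² / 4.73×10⁻¹⁶ = 2.42×10³ Ω = 2.42 kΩ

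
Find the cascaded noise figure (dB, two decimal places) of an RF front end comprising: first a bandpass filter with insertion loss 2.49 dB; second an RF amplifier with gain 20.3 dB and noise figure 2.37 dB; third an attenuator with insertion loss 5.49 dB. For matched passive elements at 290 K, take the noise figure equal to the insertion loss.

4.92 dB

Convert to linear (a loss of L dB is a gain of −L dB): F_i = 10^(NF_i/10), G_i = 10^(G_i,dB/10)
  Stage 1: F_1 = 10^(2.49/10) = 1.774, G_1 = 10^(−2.49/10) = 0.5636
  Stage 2: F_2 = 10^(2.37/10) = 1.726, G_2 = 10^(20.3/10) = 107.2
  Stage 3: F_3 = 10^(5.49/10) = 3.540, G_3 = 10^(−5.49/10) = 0.2825
Friis cascade:
  F = 1.774 + (1.726 − 1)/0.5636 + (3.540 − 1)/60.39 = 3.104
NF = 10 log₁₀(3.104) = 4.92 dB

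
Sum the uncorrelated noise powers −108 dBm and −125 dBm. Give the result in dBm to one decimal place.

Convert to linear, add, convert back:
P₁ = 1.58×10⁻¹⁴ W, P₂ = 3.16×10⁻¹⁶ W
P_tot = 1.62×10⁻¹⁴ W → 10 log₁₀(P_tot / 10⁻³) = −107.9 dBm

−107.9 dBm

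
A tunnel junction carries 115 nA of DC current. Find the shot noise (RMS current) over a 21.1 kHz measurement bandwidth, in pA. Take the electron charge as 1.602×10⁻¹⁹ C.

I_n = √(2qI·B)
2qI·B = 2 × 1.602×10⁻¹⁹ × 1.15×10⁻⁷ × 2.11×10⁴ = 7.77×10⁻²² A²
I_n = √(7.77×10⁻²²) = 2.79×10⁻¹¹ A = 27.9 pA

27.9 pA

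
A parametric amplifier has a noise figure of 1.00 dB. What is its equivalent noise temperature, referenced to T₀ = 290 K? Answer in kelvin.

F = 10^(1.00/10) = 1.25893
T_e = (F − 1)·T₀ = (1.25893 − 1) × 290 = 75.1 K

75.1 K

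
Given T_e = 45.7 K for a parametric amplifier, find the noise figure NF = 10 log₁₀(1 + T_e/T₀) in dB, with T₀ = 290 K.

0.636 dB

F = 1 + T_e/T₀ = 1 + 45.7/290 = 1.15759
NF = 10 log₁₀(1.15759) = 0.636 dB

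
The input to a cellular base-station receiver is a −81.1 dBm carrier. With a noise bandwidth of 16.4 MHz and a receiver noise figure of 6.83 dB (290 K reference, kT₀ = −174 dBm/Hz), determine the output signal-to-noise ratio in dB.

13.9 dB

Noise floor: N = −174 + 10 log₁₀(B) + NF
10 log₁₀(1.64×10⁷) = 72.15 dB
N = −174 + 72.15 + 6.83 = −95.02 dBm
SNR = P_sig − N = −81.1 − (−95.02) = 13.92 dB → 13.9 dB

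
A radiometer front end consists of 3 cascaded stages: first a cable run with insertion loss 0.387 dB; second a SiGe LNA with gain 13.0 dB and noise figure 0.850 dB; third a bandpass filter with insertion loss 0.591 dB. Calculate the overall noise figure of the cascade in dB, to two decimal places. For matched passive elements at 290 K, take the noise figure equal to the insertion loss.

Convert to linear (a loss of L dB is a gain of −L dB): F_i = 10^(NF_i/10), G_i = 10^(G_i,dB/10)
  Stage 1: F_1 = 10^(0.387/10) = 1.093, G_1 = 10^(−0.387/10) = 0.9147
  Stage 2: F_2 = 10^(0.850/10) = 1.216, G_2 = 10^(13.0/10) = 19.95
  Stage 3: F_3 = 10^(0.591/10) = 1.146, G_3 = 10^(−0.591/10) = 0.8728
Friis cascade:
  F = 1.093 + (1.216 − 1)/0.9147 + (1.146 − 1)/18.25 = 1.338
NF = 10 log₁₀(1.338) = 1.26 dB

1.26 dB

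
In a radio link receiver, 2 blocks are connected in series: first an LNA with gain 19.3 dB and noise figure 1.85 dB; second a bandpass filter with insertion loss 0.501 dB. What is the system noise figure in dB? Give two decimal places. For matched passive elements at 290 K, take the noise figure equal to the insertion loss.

Convert to linear (a loss of L dB is a gain of −L dB): F_i = 10^(NF_i/10), G_i = 10^(G_i,dB/10)
  Stage 1: F_1 = 10^(1.85/10) = 1.531, G_1 = 10^(19.3/10) = 85.11
  Stage 2: F_2 = 10^(0.501/10) = 1.122, G_2 = 10^(−0.501/10) = 0.8910
Friis cascade:
  F = 1.531 + (1.122 − 1)/85.11 = 1.533
NF = 10 log₁₀(1.533) = 1.85 dB

1.85 dB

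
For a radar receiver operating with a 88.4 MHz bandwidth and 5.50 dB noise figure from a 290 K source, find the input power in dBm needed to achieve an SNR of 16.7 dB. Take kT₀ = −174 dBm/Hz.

Sensitivity = −174 + 10 log₁₀(B) + NF + SNR_min
= −174 + 79.46 + 5.50 + 16.7
= −72.34 dBm → −72.3 dBm

−72.3 dBm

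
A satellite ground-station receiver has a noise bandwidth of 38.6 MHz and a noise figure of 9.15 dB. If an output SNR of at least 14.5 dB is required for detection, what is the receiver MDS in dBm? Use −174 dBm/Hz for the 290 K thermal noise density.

Sensitivity = −174 + 10 log₁₀(B) + NF + SNR_min
= −174 + 75.87 + 9.15 + 14.5
= −74.48 dBm → −74.5 dBm

−74.5 dBm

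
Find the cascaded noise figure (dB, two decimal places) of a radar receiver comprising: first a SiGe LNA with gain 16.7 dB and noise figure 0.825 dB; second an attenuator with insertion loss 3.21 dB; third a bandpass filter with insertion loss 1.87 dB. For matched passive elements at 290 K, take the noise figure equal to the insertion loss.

0.99 dB

Convert to linear (a loss of L dB is a gain of −L dB): F_i = 10^(NF_i/10), G_i = 10^(G_i,dB/10)
  Stage 1: F_1 = 10^(0.825/10) = 1.209, G_1 = 10^(16.7/10) = 46.77
  Stage 2: F_2 = 10^(3.21/10) = 2.094, G_2 = 10^(−3.21/10) = 0.4775
  Stage 3: F_3 = 10^(1.87/10) = 1.538, G_3 = 10^(−1.87/10) = 0.6501
Friis cascade:
  F = 1.209 + (2.094 − 1)/46.77 + (1.538 − 1)/22.34 = 1.257
NF = 10 log₁₀(1.257) = 0.99 dB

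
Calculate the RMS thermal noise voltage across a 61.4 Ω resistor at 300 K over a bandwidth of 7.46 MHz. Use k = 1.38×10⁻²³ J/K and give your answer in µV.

V_n = √(4kTRB)
4kTRB = 4 × 1.38×10⁻²³ × 300 × 6.14×10¹ × 7.46×10⁶ = 7.59×10⁻¹² V²
V_n = √(7.59×10⁻¹²) = 2.75×10⁻⁶ V = 2.75 µV

2.75 µV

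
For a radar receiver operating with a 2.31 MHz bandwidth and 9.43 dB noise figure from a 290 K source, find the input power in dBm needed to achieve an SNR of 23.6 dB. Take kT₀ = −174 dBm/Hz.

−77.3 dBm

Sensitivity = −174 + 10 log₁₀(B) + NF + SNR_min
= −174 + 63.64 + 9.43 + 23.6
= −77.33 dBm → −77.3 dBm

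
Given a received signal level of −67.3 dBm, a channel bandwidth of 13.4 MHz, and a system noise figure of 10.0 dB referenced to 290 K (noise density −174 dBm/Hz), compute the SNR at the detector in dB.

Noise floor: N = −174 + 10 log₁₀(B) + NF
10 log₁₀(1.34×10⁷) = 71.27 dB
N = −174 + 71.27 + 10.0 = −92.73 dBm
SNR = P_sig − N = −67.3 − (−92.73) = 25.43 dB → 25.4 dB

25.4 dB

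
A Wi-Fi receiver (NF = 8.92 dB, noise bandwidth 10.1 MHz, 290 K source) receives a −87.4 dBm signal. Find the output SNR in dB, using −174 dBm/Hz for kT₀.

Noise floor: N = −174 + 10 log₁₀(B) + NF
10 log₁₀(1.01×10⁷) = 70.04 dB
N = −174 + 70.04 + 8.92 = −95.04 dBm
SNR = P_sig − N = −87.4 − (−95.04) = 7.64 dB → 7.6 dB

7.6 dB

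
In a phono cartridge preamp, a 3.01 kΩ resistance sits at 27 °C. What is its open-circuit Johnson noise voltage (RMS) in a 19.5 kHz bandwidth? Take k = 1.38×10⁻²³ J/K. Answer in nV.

986 nV

T = 27 °C + 273.15 = 300.15 K
V_n = √(4kTRB)
4kTRB = 4 × 1.38×10⁻²³ × 300.15 × 3.01×10³ × 1.95×10⁴ = 9.72×10⁻¹³ V²
V_n = √(9.72×10⁻¹³) = 9.86×10⁻⁷ V = 986 nV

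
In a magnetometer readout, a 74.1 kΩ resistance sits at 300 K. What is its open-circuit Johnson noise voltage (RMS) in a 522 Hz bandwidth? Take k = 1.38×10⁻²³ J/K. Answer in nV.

800 nV

V_n = √(4kTRB)
4kTRB = 4 × 1.38×10⁻²³ × 300 × 7.41×10⁴ × 5.22×10² = 6.41×10⁻¹³ V²
V_n = √(6.41×10⁻¹³) = 8.00×10⁻⁷ V = 800 nV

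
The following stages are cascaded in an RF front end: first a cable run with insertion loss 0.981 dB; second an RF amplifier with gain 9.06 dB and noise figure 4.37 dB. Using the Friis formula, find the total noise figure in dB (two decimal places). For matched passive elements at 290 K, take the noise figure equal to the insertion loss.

Convert to linear (a loss of L dB is a gain of −L dB): F_i = 10^(NF_i/10), G_i = 10^(G_i,dB/10)
  Stage 1: F_1 = 10^(0.981/10) = 1.253, G_1 = 10^(−0.981/10) = 0.7978
  Stage 2: F_2 = 10^(4.37/10) = 2.735, G_2 = 10^(9.06/10) = 8.054
Friis cascade:
  F = 1.253 + (2.735 − 1)/0.7978 = 3.428
NF = 10 log₁₀(3.428) = 5.35 dB

5.35 dB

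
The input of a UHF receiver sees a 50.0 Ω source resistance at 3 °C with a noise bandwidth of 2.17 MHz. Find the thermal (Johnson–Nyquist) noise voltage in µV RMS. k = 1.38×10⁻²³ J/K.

T = 3 °C + 273.15 = 276.15 K
V_n = √(4kTRB)
4kTRB = 4 × 1.38×10⁻²³ × 276.15 × 5.00×10¹ × 2.17×10⁶ = 1.65×10⁻¹² V²
V_n = √(1.65×10⁻¹²) = 1.29×10⁻⁶ V = 1.29 µV

1.29 µV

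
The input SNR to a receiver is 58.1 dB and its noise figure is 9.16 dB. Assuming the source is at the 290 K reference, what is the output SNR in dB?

48.94 dB

By definition F = SNR_in/SNR_out, so in dB: SNR_out = SNR_in − NF
SNR_out = 58.1 − 9.16 = 48.94 dB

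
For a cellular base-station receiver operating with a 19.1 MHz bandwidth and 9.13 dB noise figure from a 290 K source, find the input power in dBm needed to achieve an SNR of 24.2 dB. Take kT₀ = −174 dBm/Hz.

Sensitivity = −174 + 10 log₁₀(B) + NF + SNR_min
= −174 + 72.81 + 9.13 + 24.2
= −67.86 dBm → −67.9 dBm

−67.9 dBm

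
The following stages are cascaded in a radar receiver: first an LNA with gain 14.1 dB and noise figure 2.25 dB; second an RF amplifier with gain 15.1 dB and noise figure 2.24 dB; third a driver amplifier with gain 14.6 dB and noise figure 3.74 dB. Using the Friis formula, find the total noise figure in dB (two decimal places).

Convert to linear (a loss of L dB is a gain of −L dB): F_i = 10^(NF_i/10), G_i = 10^(G_i,dB/10)
  Stage 1: F_1 = 10^(2.25/10) = 1.679, G_1 = 10^(14.1/10) = 25.70
  Stage 2: F_2 = 10^(2.24/10) = 1.675, G_2 = 10^(15.1/10) = 32.36
  Stage 3: F_3 = 10^(3.74/10) = 2.366, G_3 = 10^(14.6/10) = 28.84
Friis cascade:
  F = 1.679 + (1.675 − 1)/25.70 + (2.366 − 1)/831.8 = 1.707
NF = 10 log₁₀(1.707) = 2.32 dB

2.32 dB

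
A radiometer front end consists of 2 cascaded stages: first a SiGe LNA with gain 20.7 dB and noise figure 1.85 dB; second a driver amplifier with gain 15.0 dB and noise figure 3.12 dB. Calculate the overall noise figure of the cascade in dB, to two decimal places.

1.88 dB

Convert to linear (a loss of L dB is a gain of −L dB): F_i = 10^(NF_i/10), G_i = 10^(G_i,dB/10)
  Stage 1: F_1 = 10^(1.85/10) = 1.531, G_1 = 10^(20.7/10) = 117.5
  Stage 2: F_2 = 10^(3.12/10) = 2.051, G_2 = 10^(15.0/10) = 31.62
Friis cascade:
  F = 1.531 + (2.051 − 1)/117.5 = 1.540
NF = 10 log₁₀(1.540) = 1.88 dB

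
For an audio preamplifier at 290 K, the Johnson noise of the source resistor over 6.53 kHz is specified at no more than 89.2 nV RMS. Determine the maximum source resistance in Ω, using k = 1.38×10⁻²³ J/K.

Johnson–Nyquist: V_n = √(4kTRB) ⇒ R = V_n² / (4kTB)
4kTB = 4 × 1.38×10⁻²³ × 290 × 6.53×10³ = 1.05×10⁻¹⁶
R = (8.92×10⁻⁸)² / 1.05×10⁻¹⁶ = 7.61×10¹ Ω = 76.1 Ω

76.1 Ω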